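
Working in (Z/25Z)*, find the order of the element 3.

20

The order of 3 must divide φ(25) = φ(5^2) = 5·(5−1) = 20 = 2^2 · 5.
Divisors of 20: 1, 2, 4, 5, 10, 20.
Compute 3^d (mod 25) for the divisors d until we hit 1:
3^1 ≡ 3
3^2 ≡ 9
3^4 ≡ 6
3^5 ≡ 18
3^10 ≡ 24
3^20 ≡ 1
Hence ord(3) = 20.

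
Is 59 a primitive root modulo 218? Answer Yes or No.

φ(218) = φ(2)·φ(109) = 1·108 = 108 = 2^2 · 3^3.
An element g generates (Z/218Z)^× iff g^(108/q) ≢ 1 (mod 218) for each prime q ∈ {2, 3}.
59^54 ≡ 217 (mod 218)  [q = 2: ≢ 1 ✓]
59^36 ≡ 45 (mod 218)  [q = 3: ≢ 1 ✓]
None equal 1, so ord_218(59) = 108: 59 is a primitive root.

Yes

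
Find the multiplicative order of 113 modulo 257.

The order of 113 must divide φ(257) = 257 − 1 = 256 = 2^8.
Divisors of 256: 1, 2, 4, 8, 16, 32, 64, 128, 256.
Evaluate successive powers at the divisors of 256:
113^1 ≡ 113 (mod 257)
113^2 ≡ 176 (mod 257)
113^4 ≡ 136 (mod 257)
113^8 ≡ 249 (mod 257)
113^16 ≡ 64 (mod 257)
113^32 ≡ 241 (mod 257)
113^64 ≡ 256 (mod 257)
113^128 ≡ 1 (mod 257) ✓
So ord_257(113) = 128.

128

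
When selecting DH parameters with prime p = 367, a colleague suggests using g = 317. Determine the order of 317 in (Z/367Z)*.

366

By Lagrange's theorem, ord_367(317) divides φ(367) = 367 − 1 = 366 = 2 · 3 · 61.
Divisors of 366: 1, 2, 3, 6, 61, 122, 183, 366.
Compute 317^d (mod 367) for the divisors d until we hit 1:
317^1 ≡ 317 (mod 367)
317^2 ≡ 298 (mod 367)
317^3 ≡ 147 (mod 367)
317^6 ≡ 323 (mod 367)
317^61 ≡ 284 (mod 367)
317^122 ≡ 283 (mod 367)
317^183 ≡ 366 (mod 367)
317^366 ≡ 1 (mod 367) ✓
So ord_367(317) = 366.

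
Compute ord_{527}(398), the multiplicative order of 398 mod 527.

ord(398) | φ(527) = φ(17·31) = (17−1)·(31−1) = 16·30 = 480 = 2^5 · 3 · 5.
Divisors of 480: 1, 2, 3, 4, 5, 6, 8, 10, 12, 15, 16, 20, 24, 30, 32, 40, 48, 60, 80, 96, 120, 160, 240, 480.
Evaluate successive powers at the divisors of 480:
398^1 ≡ 398 (mod 527)
398^2 ≡ 304 (mod 527)
398^3 ≡ 309 (mod 527)
398^4 ≡ 191 (mod 527)
398^5 ≡ 130 (mod 527)
398^6 ≡ 94 (mod 527)
398^8 ≡ 118 (mod 527)
398^10 ≡ 36 (mod 527)
398^12 ≡ 404 (mod 527)
398^15 ≡ 464 (mod 527)
398^16 ≡ 222 (mod 527)
398^20 ≡ 242 (mod 527)
398^24 ≡ 373 (mod 527)
398^30 ≡ 280 (mod 527)
398^32 ≡ 273 (mod 527)
398^40 ≡ 67 (mod 527)
398^48 ≡ 1 (mod 527) ✓
Therefore the multiplicative order of 398 modulo 527 is 48.

48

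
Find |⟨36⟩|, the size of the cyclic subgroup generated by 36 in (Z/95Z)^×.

9

Since 36 ∈ (Z/95Z)^×, its order divides φ(95) = φ(5·19) = (5−1)·(19−1) = 4·18 = 72 = 2^3 · 3^2.
Divisors of 72: 1, 2, 3, 4, 6, 8, 9, 12, 18, 24, 36, 72.
Test each divisor d:
36^1 ≡ 36 (mod 95)
36^2 ≡ 61 (mod 95)
36^3 ≡ 11 (mod 95)
36^4 ≡ 16 (mod 95)
36^6 ≡ 26 (mod 95)
36^8 ≡ 66 (mod 95)
36^9 ≡ 1 (mod 95) ✓
The smallest such exponent is 9, so the order of 36 is 9.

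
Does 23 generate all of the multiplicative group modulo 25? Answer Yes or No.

Yes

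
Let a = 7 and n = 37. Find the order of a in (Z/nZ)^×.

9

Since 7 ∈ (Z/37Z)^×, its order divides φ(37) = 37 − 1 = 36 = 2^2 · 3^2.
Divisors of 36: 1, 2, 3, 4, 6, 9, 12, 18, 36.
Check 7^d mod 37 for each divisor in increasing order:
7^1 ≡ 7
7^2 ≡ 12
7^3 ≡ 10
7^4 ≡ 33
7^6 ≡ 26
7^9 ≡ 1
Hence ord(7) = 9.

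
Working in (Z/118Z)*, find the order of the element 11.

By Lagrange's theorem, ord_118(11) divides φ(118) = φ(2)·φ(59) = 1·58 = 58 = 2 · 29.
Divisors of 58: 1, 2, 29, 58.
Evaluate successive powers at the divisors of 58:
11^1 ≡ 11 (mod 118)
11^2 ≡ 3 (mod 118)
11^29 ≡ 117 (mod 118)
11^58 ≡ 1 (mod 118) ✓
Hence ord(11) = 58.

58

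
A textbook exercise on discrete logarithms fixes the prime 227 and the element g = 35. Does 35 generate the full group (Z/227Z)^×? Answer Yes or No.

Yes

φ(227) = 227 − 1 = 226 = 2 · 113.
An element g generates (Z/227Z)^× iff g^(226/q) ≢ 1 (mod 227) for each prime q ∈ {2, 113}.
35^113 ≡ 226 (mod 227)  [q = 2: ≢ 1 ✓]
35^2 ≡ 90 (mod 227)  [q = 113: ≢ 1 ✓]
All checks pass, so 35 has order 226 and is a primitive root modulo 227.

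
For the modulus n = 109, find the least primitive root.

6

φ(109) = 109 − 1 = 108 = 2^2 · 3^3.
Test candidates g = 2, 3, … against the prime factors q ∈ {2, 3} of φ(109): g is a generator iff g^(108/q) ≢ 1 for every such q.
g = 2: 2^54 ≡ 108; 2^36 ≡ 1 — hits 1, so not a primitive root.
g = 3: 3^54 ≡ 1 — hits 1, so not a primitive root.
g = 4: 4^54 ≡ 1 — hits 1, so not a primitive root.
g = 5: 5^54 ≡ 1 — hits 1, so not a primitive root.
g = 6: 6^54 ≡ 108; 6^36 ≡ 63 — none is 1, so 6 is a primitive root.
So 6 is the smallest generator of (Z/109Z)^×.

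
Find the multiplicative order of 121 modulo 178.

The order of 121 must divide φ(178) = φ(2)·φ(89) = 1·88 = 88 = 2^3 · 11.
Divisors of 88: 1, 2, 4, 8, 11, 22, 44, 88.
Test each divisor d:
121^1 ≡ 121
121^2 ≡ 45
121^4 ≡ 67
121^8 ≡ 39
121^11 ≡ 1
The smallest such exponent is 11, so the order of 121 is 11.

11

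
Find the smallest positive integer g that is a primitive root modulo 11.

2

φ(11) = 11 − 1 = 10 = 2 · 5.
g is a primitive root iff g^(10/q) ≢ 1 (mod 11) for each prime q ∈ {2, 5}.
g = 2: 2^5 ≡ 10; 2^2 ≡ 4 — none is 1, so 2 is a primitive root.
The smallest primitive root modulo 11 is 2.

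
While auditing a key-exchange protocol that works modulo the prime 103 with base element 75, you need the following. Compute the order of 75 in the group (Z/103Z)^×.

102

The order of 75 must divide φ(103) = 103 − 1 = 102 = 2 · 3 · 17.
Divisors of 102: 1, 2, 3, 6, 17, 34, 51, 102.
Compute 75^d (mod 103) for the divisors d until we hit 1:
75^1 ≡ 75 (mod 103)
75^2 ≡ 63 (mod 103)
75^3 ≡ 90 (mod 103)
75^6 ≡ 66 (mod 103)
75^17 ≡ 47 (mod 103)
75^34 ≡ 46 (mod 103)
75^51 ≡ 102 (mod 103)
75^102 ≡ 1 (mod 103) ✓
The smallest such exponent is 102, so the order of 75 is 102.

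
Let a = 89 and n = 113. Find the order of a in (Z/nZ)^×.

112

Since 89 ∈ (Z/113Z)^×, its order divides φ(113) = 113 − 1 = 112 = 2^4 · 7.
Divisors of 112: 1, 2, 4, 7, 8, 14, 16, 28, 56, 112.
Evaluate successive powers at the divisors of 112:
89^1 ≡ 89 (mod 113)
89^2 ≡ 11 (mod 113)
89^4 ≡ 8 (mod 113)
89^7 ≡ 35 (mod 113)
89^8 ≡ 64 (mod 113)
89^14 ≡ 95 (mod 113)
89^16 ≡ 28 (mod 113)
89^28 ≡ 98 (mod 113)
89^56 ≡ 112 (mod 113)
89^112 ≡ 1 (mod 113) ✓
So ord_113(89) = 112.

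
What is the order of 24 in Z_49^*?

42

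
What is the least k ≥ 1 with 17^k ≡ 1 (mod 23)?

22

Since 17 ∈ (Z/23Z)^×, its order divides φ(23) = 23 − 1 = 22 = 2 · 11.
Divisors of 22: 1, 2, 11, 22.
Test each divisor d:
17^1 ≡ 17 (mod 23)
17^2 ≡ 13 (mod 23)
17^11 ≡ 22 (mod 23)
17^22 ≡ 1 (mod 23) ✓
So ord_23(17) = 22.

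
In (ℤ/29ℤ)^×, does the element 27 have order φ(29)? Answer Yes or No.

Yes

φ(29) = 29 − 1 = 28 = 2^2 · 7.
27 is a primitive root mod 29 iff 27^(φ(29)/q) ≢ 1 for every prime q | φ(29), i.e. q ∈ {2, 7}.
27^14 ≡ 28 (mod 29)  [q = 2: ≢ 1 ✓]
27^4 ≡ 16 (mod 29)  [q = 7: ≢ 1 ✓]
None equal 1, so ord_29(27) = 28: 27 is a primitive root.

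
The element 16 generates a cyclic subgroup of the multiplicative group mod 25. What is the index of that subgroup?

The order of 16 must divide φ(25) = φ(5^2) = 5·(5−1) = 20 = 2^2 · 5.
Divisors of 20: 1, 2, 4, 5, 10, 20.
Evaluate successive powers at the divisors of 20:
16^1 ≡ 16 (mod 25)
16^2 ≡ 6 (mod 25)
16^4 ≡ 11 (mod 25)
16^5 ≡ 1 (mod 25) ✓
So ord_25(16) = 5, hence |⟨16⟩| = 5.
Index = |(Z/25Z)^×| / |⟨16⟩| = 20 / 5 = 4.

4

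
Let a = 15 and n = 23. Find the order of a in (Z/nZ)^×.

ord(15) | φ(23) = 23 − 1 = 22 = 2 · 11.
Divisors of 22: 1, 2, 11, 22.
Test each divisor d:
15^1 ≡ 15
15^2 ≡ 18
15^11 ≡ 22
15^22 ≡ 1
The smallest such exponent is 22, so the order of 15 is 22.

22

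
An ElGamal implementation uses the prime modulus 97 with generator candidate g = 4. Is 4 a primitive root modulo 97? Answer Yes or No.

No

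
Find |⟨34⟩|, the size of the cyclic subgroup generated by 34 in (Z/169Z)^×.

The order of 34 must divide φ(169) = φ(13^2) = 13·(13−1) = 156 = 2^2 · 3 · 13.
Divisors of 156: 1, 2, 3, 4, 6, 12, 13, 26, 39, 52, 78, 156.
Test each divisor d:
34^1 ≡ 34 (mod 169)
34^2 ≡ 142 (mod 169)
34^3 ≡ 96 (mod 169)
34^4 ≡ 53 (mod 169)
34^6 ≡ 90 (mod 169)
34^12 ≡ 157 (mod 169)
34^13 ≡ 99 (mod 169)
34^26 ≡ 168 (mod 169)
34^39 ≡ 70 (mod 169)
34^52 ≡ 1 (mod 169) ✓
Hence ord(34) = 52.

52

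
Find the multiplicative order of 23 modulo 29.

7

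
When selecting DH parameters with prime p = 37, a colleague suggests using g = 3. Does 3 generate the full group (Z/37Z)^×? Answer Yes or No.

No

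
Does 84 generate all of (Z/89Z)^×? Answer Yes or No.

No

φ(89) = 89 − 1 = 88 = 2^3 · 11.
It suffices to check that the order of 84 is not a proper divisor of 88: compute 84^(88/q) for q ∈ {2, 11}.
84^44 ≡ 1 (mod 89)  [q = 2: ≡ 1 ✗]
84^8 ≡ 4 (mod 89)  [q = 11: ≢ 1 ✓]
The check at q = 2 fails, so 84 generates a proper subgroup.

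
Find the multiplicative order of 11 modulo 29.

28

ord(11) | φ(29) = 29 − 1 = 28 = 2^2 · 7.
Divisors of 28: 1, 2, 4, 7, 14, 28.
Compute 11^d (mod 29) for the divisors d until we hit 1:
11^1 ≡ 11 (mod 29)
11^2 ≡ 5 (mod 29)
11^4 ≡ 25 (mod 29)
11^7 ≡ 12 (mod 29)
11^14 ≡ 28 (mod 29)
11^28 ≡ 1 (mod 29) ✓
Therefore the multiplicative order of 11 modulo 29 is 28.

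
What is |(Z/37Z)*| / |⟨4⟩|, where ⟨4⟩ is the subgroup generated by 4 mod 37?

2

By Lagrange's theorem, ord_37(4) divides φ(37) = 37 − 1 = 36 = 2^2 · 3^2.
Divisors of 36: 1, 2, 3, 4, 6, 9, 12, 18, 36.
Compute 4^d (mod 37) for the divisors d until we hit 1:
4^1 ≡ 4
4^2 ≡ 16
4^3 ≡ 27
4^4 ≡ 34
4^6 ≡ 26
4^9 ≡ 36
4^12 ≡ 10
4^18 ≡ 1
So ord_37(4) = 18, hence |⟨4⟩| = 18.
[(Z/37Z)^× : ⟨4⟩] = 36/18 = 2.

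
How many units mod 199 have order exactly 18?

φ(199) = 199 − 1 = 198 = 2 · 3^2 · 11.
In a cyclic group of order 198, there are φ(d) elements of order d for each divisor d of 198, and zero for non-divisors.
18 = 2 · 3^2 divides 198, and φ(18) = 6.

6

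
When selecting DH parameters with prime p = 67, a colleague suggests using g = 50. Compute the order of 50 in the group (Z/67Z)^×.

66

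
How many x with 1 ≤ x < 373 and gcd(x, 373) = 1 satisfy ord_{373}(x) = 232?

0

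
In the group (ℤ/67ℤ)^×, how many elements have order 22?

10

φ(67) = 67 − 1 = 66 = 2 · 3 · 11.
(Z/67Z)^× is cyclic (|G| = 66); a cyclic group of order m has exactly φ(d) elements of each order d | m, and none otherwise.
22 = 2 · 11 divides 66, and φ(22) = 10.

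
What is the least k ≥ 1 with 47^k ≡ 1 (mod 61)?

ord(47) | φ(61) = 61 − 1 = 60 = 2^2 · 3 · 5.
Divisors of 60: 1, 2, 3, 4, 5, 6, 10, 12, 15, 20, 30, 60.
Check 47^d mod 61 for each divisor in increasing order:
47^1 ≡ 47 (mod 61)
47^2 ≡ 13 (mod 61)
47^3 ≡ 1 (mod 61) ✓
Hence ord(47) = 3.

3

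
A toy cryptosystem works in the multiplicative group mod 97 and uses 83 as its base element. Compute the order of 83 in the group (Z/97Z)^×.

96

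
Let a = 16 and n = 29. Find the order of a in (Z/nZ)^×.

7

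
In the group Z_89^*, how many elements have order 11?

φ(89) = 89 − 1 = 88 = 2^3 · 11.
(Z/89Z)^× is cyclic (|G| = 88); a cyclic group of order m has exactly φ(d) elements of each order d | m, and none otherwise.
11 | 88, and φ(11) = 11 − 1 = 10.

10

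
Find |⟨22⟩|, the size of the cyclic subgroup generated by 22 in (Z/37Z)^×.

36

ord(22) | φ(37) = 37 − 1 = 36 = 2^2 · 3^2.
Divisors of 36: 1, 2, 3, 4, 6, 9, 12, 18, 36.
Compute 22^d (mod 37) for the divisors d until we hit 1:
22^1 ≡ 22 (mod 37)
22^2 ≡ 3 (mod 37)
22^3 ≡ 29 (mod 37)
22^4 ≡ 9 (mod 37)
22^6 ≡ 27 (mod 37)
22^9 ≡ 6 (mod 37)
22^12 ≡ 26 (mod 37)
22^18 ≡ 36 (mod 37)
22^36 ≡ 1 (mod 37) ✓
Therefore the multiplicative order of 22 modulo 37 is 36.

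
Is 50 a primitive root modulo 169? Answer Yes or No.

Yes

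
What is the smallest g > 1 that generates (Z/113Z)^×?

φ(113) = 113 − 1 = 112 = 2^4 · 7.
Test candidates g = 2, 3, … against the prime factors q ∈ {2, 7} of φ(113): g is a generator iff g^(112/q) ≢ 1 for every such q.
g = 2: 2^56 ≡ 1 — hits 1, so not a primitive root.
g = 3: 3^56 ≡ 112; 3^16 ≡ 49 — none is 1, so 3 is a primitive root.
Hence the least primitive root of 113 is 3.

3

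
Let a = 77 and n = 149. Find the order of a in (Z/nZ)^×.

Since 77 ∈ (Z/149Z)^×, its order divides φ(149) = 149 − 1 = 148 = 2^2 · 37.
Divisors of 148: 1, 2, 4, 37, 74, 148.
Evaluate successive powers at the divisors of 148:
77^1 ≡ 77
77^2 ≡ 118
77^4 ≡ 67
77^37 ≡ 44
77^74 ≡ 148
77^148 ≡ 1
So ord_149(77) = 148.

148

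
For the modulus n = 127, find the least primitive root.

φ(127) = 127 − 1 = 126 = 2 · 3^2 · 7.
Test candidates g = 2, 3, … against the prime factors q ∈ {2, 3, 7} of φ(127): g is a generator iff g^(126/q) ≢ 1 for every such q.
g = 2: 2^63 ≡ 1 — hits 1, so not a primitive root.
g = 3: 3^63 ≡ 126; 3^42 ≡ 107; 3^18 ≡ 4 — none is 1, so 3 is a primitive root.
So 3 is the smallest generator of (Z/127Z)^×.

3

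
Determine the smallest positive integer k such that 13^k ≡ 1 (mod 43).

21

By Lagrange's theorem, ord_43(13) divides φ(43) = 43 − 1 = 42 = 2 · 3 · 7.
Divisors of 42: 1, 2, 3, 6, 7, 14, 21, 42.
Evaluate successive powers at the divisors of 42:
13^1 ≡ 13 (mod 43)
13^2 ≡ 40 (mod 43)
13^3 ≡ 4 (mod 43)
13^6 ≡ 16 (mod 43)
13^7 ≡ 36 (mod 43)
13^14 ≡ 6 (mod 43)
13^21 ≡ 1 (mod 43) ✓
The smallest such exponent is 21, so the order of 13 is 21.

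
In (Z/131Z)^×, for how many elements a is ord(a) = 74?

0

φ(131) = 131 − 1 = 130 = 2 · 5 · 13.
(Z/131Z)^× is cyclic (|G| = 130); a cyclic group of order m has exactly φ(d) elements of each order d | m, and none otherwise.
74 does not divide 130, so no element of (Z/131Z)^× has order 74.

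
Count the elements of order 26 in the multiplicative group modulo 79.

φ(79) = 79 − 1 = 78 = 2 · 3 · 13.
Since (Z/79Z)^× is cyclic of order 78, the number of elements of order d is φ(d) when d | 78 and 0 otherwise.
26 = 2 · 13 divides 78, and φ(26) = 12.

12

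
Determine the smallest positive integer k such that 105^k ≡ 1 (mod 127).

ord(105) | φ(127) = 127 − 1 = 126 = 2 · 3^2 · 7.
Divisors of 126: 1, 2, 3, 6, 7, 9, 14, 18, 21, 42, 63, 126.
Check 105^d mod 127 for each divisor in increasing order:
105^1 ≡ 105 (mod 127)
105^2 ≡ 103 (mod 127)
105^3 ≡ 20 (mod 127)
105^6 ≡ 19 (mod 127)
105^7 ≡ 90 (mod 127)
105^9 ≡ 126 (mod 127)
105^14 ≡ 99 (mod 127)
105^18 ≡ 1 (mod 127) ✓
So ord_127(105) = 18.

18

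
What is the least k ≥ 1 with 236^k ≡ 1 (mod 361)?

114

ord(236) | φ(361) = φ(19^2) = 19·(19−1) = 342 = 2 · 3^2 · 19.
Divisors of 342: 1, 2, 3, 6, 9, 18, 19, 38, 57, 114, 171, 342.
Evaluate successive powers at the divisors of 342:
236^1 ≡ 236 (mod 361)
236^2 ≡ 102 (mod 361)
236^3 ≡ 246 (mod 361)
236^6 ≡ 229 (mod 361)
236^9 ≡ 18 (mod 361)
236^18 ≡ 324 (mod 361)
236^19 ≡ 293 (mod 361)
236^38 ≡ 292 (mod 361)
236^57 ≡ 360 (mod 361)
236^114 ≡ 1 (mod 361) ✓
So ord_361(236) = 114.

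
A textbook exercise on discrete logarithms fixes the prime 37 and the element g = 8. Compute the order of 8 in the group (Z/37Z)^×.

12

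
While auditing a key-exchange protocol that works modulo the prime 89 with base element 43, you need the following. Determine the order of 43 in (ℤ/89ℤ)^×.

88

Since 43 ∈ (Z/89Z)^×, its order divides φ(89) = 89 − 1 = 88 = 2^3 · 11.
Divisors of 88: 1, 2, 4, 8, 11, 22, 44, 88.
Test each divisor d:
43^1 ≡ 43
43^2 ≡ 69
43^4 ≡ 44
43^8 ≡ 67
43^11 ≡ 52
43^22 ≡ 34
43^44 ≡ 88
43^88 ≡ 1
The smallest such exponent is 88, so the order of 43 is 88.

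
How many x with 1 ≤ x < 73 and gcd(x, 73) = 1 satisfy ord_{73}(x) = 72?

φ(73) = 73 − 1 = 72 = 2^3 · 3^2.
(Z/73Z)^× is cyclic (|G| = 72); a cyclic group of order m has exactly φ(d) elements of each order d | m, and none otherwise.
72 = 2^3 · 3^2 divides 72, and φ(72) = 24.

24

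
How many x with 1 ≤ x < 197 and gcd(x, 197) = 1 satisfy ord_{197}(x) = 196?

φ(197) = 197 − 1 = 196 = 2^2 · 7^2.
(Z/197Z)^× is cyclic (|G| = 196); a cyclic group of order m has exactly φ(d) elements of each order d | m, and none otherwise.
196 = 2^2 · 7^2 divides 196, and φ(196) = 84.

84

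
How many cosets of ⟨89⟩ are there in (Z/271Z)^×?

2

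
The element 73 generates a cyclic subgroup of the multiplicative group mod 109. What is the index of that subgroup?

4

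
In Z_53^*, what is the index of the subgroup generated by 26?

1

The order of 26 must divide φ(53) = 53 − 1 = 52 = 2^2 · 13.
Divisors of 52: 1, 2, 4, 13, 26, 52.
Check 26^d mod 53 for each divisor in increasing order:
26^1 ≡ 26 (mod 53)
26^2 ≡ 40 (mod 53)
26^4 ≡ 10 (mod 53)
26^13 ≡ 30 (mod 53)
26^26 ≡ 52 (mod 53)
26^52 ≡ 1 (mod 53) ✓
Thus |⟨26⟩| = ord(26) = 52.
Index = |(Z/53Z)^×| / |⟨26⟩| = 52 / 52 = 1.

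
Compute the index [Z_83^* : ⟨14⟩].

The order of 14 must divide φ(83) = 83 − 1 = 82 = 2 · 41.
Divisors of 82: 1, 2, 41, 82.
Check 14^d mod 83 for each divisor in increasing order:
14^1 ≡ 14
14^2 ≡ 30
14^41 ≡ 82
14^82 ≡ 1
So ord_83(14) = 82, hence |⟨14⟩| = 82.
Index = |(Z/83Z)^×| / |⟨14⟩| = 82 / 82 = 1.

1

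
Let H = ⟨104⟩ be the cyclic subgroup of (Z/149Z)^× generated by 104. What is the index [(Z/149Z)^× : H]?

4

Since 104 ∈ (Z/149Z)^×, its order divides φ(149) = 149 − 1 = 148 = 2^2 · 37.
Divisors of 148: 1, 2, 4, 37, 74, 148.
Evaluate successive powers at the divisors of 148:
104^1 ≡ 104 (mod 149)
104^2 ≡ 88 (mod 149)
104^4 ≡ 145 (mod 149)
104^37 ≡ 1 (mod 149) ✓
Thus |⟨104⟩| = ord(104) = 37.
[(Z/149Z)^× : ⟨104⟩] = 148/37 = 4.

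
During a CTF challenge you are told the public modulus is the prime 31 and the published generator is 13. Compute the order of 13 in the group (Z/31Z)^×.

30

Since 13 ∈ (Z/31Z)^×, its order divides φ(31) = 31 − 1 = 30 = 2 · 3 · 5.
Divisors of 30: 1, 2, 3, 5, 6, 10, 15, 30.
Test each divisor d:
13^1 ≡ 13 (mod 31)
13^2 ≡ 14 (mod 31)
13^3 ≡ 27 (mod 31)
13^5 ≡ 6 (mod 31)
13^6 ≡ 16 (mod 31)
13^10 ≡ 5 (mod 31)
13^15 ≡ 30 (mod 31)
13^30 ≡ 1 (mod 31) ✓
Hence ord(13) = 30.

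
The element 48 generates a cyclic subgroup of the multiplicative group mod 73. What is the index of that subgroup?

By Lagrange's theorem, ord_73(48) divides φ(73) = 73 − 1 = 72 = 2^3 · 3^2.
Divisors of 72: 1, 2, 3, 4, 6, 8, 9, 12, 18, 24, 36, 72.
Compute 48^d (mod 73) for the divisors d until we hit 1:
48^1 ≡ 48 (mod 73)
48^2 ≡ 41 (mod 73)
48^3 ≡ 70 (mod 73)
48^4 ≡ 2 (mod 73)
48^6 ≡ 9 (mod 73)
48^8 ≡ 4 (mod 73)
48^9 ≡ 46 (mod 73)
48^12 ≡ 8 (mod 73)
48^18 ≡ 72 (mod 73)
48^24 ≡ 64 (mod 73)
48^36 ≡ 1 (mod 73) ✓
Thus |⟨48⟩| = ord(48) = 36.
[(Z/73Z)^× : ⟨48⟩] = 72/36 = 2.

2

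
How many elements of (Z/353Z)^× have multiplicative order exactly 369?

0

φ(353) = 353 − 1 = 352 = 2^5 · 11.
(Z/353Z)^× is cyclic (|G| = 352); a cyclic group of order m has exactly φ(d) elements of each order d | m, and none otherwise.
369 does not divide 352, so no element of (Z/353Z)^× has order 369.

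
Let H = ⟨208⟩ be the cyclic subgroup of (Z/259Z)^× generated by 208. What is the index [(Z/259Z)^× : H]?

By Lagrange's theorem, ord_259(208) divides φ(259) = φ(7·37) = (7−1)·(37−1) = 6·36 = 216 = 2^3 · 3^3.
Divisors of 216: 1, 2, 3, 4, 6, 8, 9, 12, 18, 24, 27, 36, 54, 72, 108, 216.
Evaluate successive powers at the divisors of 216:
208^1 ≡ 208
208^2 ≡ 11
208^3 ≡ 216
208^4 ≡ 121
208^6 ≡ 36
208^8 ≡ 137
208^9 ≡ 6
208^12 ≡ 1
Thus |⟨208⟩| = ord(208) = 12.
The index is φ(259) / ord(208) = 216 / 12 = 18.

18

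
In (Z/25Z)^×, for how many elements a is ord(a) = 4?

2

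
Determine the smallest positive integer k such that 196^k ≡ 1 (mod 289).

ord(196) | φ(289) = φ(17^2) = 17·(17−1) = 272 = 2^4 · 17.
Divisors of 272: 1, 2, 4, 8, 16, 17, 34, 68, 136, 272.
Check 196^d mod 289 for each divisor in increasing order:
196^1 ≡ 196 (mod 289)
196^2 ≡ 268 (mod 289)
196^4 ≡ 152 (mod 289)
196^8 ≡ 273 (mod 289)
196^16 ≡ 256 (mod 289)
196^17 ≡ 179 (mod 289)
196^34 ≡ 251 (mod 289)
196^68 ≡ 288 (mod 289)
196^136 ≡ 1 (mod 289) ✓
Hence ord(196) = 136.

136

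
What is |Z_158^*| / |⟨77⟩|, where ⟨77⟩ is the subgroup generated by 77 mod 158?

By Lagrange's theorem, ord_158(77) divides φ(158) = φ(2)·φ(79) = 1·78 = 78 = 2 · 3 · 13.
Divisors of 78: 1, 2, 3, 6, 13, 26, 39, 78.
Check 77^d mod 158 for each divisor in increasing order:
77^1 ≡ 77 (mod 158)
77^2 ≡ 83 (mod 158)
77^3 ≡ 71 (mod 158)
77^6 ≡ 143 (mod 158)
77^13 ≡ 103 (mod 158)
77^26 ≡ 23 (mod 158)
77^39 ≡ 157 (mod 158)
77^78 ≡ 1 (mod 158) ✓
Thus |⟨77⟩| = ord(77) = 78.
The index is φ(158) / ord(77) = 78 / 78 = 1.

1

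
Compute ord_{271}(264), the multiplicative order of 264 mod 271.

270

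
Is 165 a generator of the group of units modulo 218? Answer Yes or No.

φ(218) = φ(2)·φ(109) = 1·108 = 108 = 2^2 · 3^3.
Test 165^(108/q) mod 218 for each prime factor q of 108:
165^54 ≡ 217 (mod 218)  [q = 2: ≢ 1 ✓]
165^36 ≡ 63 (mod 218)  [q = 3: ≢ 1 ✓]
Every test exponent gives a nontrivial residue, hence 165 generates the full group.

Yes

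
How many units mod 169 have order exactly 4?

2

φ(169) = φ(13^2) = 13·(13−1) = 156 = 2^2 · 3 · 13.
In a cyclic group of order 156, there are φ(d) elements of order d for each divisor d of 156, and zero for non-divisors.
4 = 2^2 divides 156, and φ(4) = 2.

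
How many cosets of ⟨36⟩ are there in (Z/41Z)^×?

2

ord(36) | φ(41) = 41 − 1 = 40 = 2^3 · 5.
Divisors of 40: 1, 2, 4, 5, 8, 10, 20, 40.
Test each divisor d:
36^1 ≡ 36 (mod 41)
36^2 ≡ 25 (mod 41)
36^4 ≡ 10 (mod 41)
36^5 ≡ 32 (mod 41)
36^8 ≡ 18 (mod 41)
36^10 ≡ 40 (mod 41)
36^20 ≡ 1 (mod 41) ✓
So ord_41(36) = 20, hence |⟨36⟩| = 20.
Index = |(Z/41Z)^×| / |⟨36⟩| = 40 / 20 = 2.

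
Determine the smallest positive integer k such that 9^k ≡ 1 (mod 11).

The order of 9 must divide φ(11) = 11 − 1 = 10 = 2 · 5.
Divisors of 10: 1, 2, 5, 10.
Check 9^d mod 11 for each divisor in increasing order:
9^1 ≡ 9 (mod 11)
9^2 ≡ 4 (mod 11)
9^5 ≡ 1 (mod 11) ✓
So ord_11(9) = 5.

5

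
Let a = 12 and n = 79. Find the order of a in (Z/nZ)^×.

The order of 12 must divide φ(79) = 79 − 1 = 78 = 2 · 3 · 13.
Divisors of 78: 1, 2, 3, 6, 13, 26, 39, 78.
Check 12^d mod 79 for each divisor in increasing order:
12^1 ≡ 12 (mod 79)
12^2 ≡ 65 (mod 79)
12^3 ≡ 69 (mod 79)
12^6 ≡ 21 (mod 79)
12^13 ≡ 78 (mod 79)
12^26 ≡ 1 (mod 79) ✓
Therefore the multiplicative order of 12 modulo 79 is 26.

26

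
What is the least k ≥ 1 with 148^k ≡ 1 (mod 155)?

60

The order of 148 must divide φ(155) = φ(5·31) = (5−1)·(31−1) = 4·30 = 120 = 2^3 · 3 · 5.
Divisors of 120: 1, 2, 3, 4, 5, 6, 8, 10, 12, 15, 20, 24, 30, 40, 60, 120.
Compute 148^d (mod 155) for the divisors d until we hit 1:
148^1 ≡ 148
148^2 ≡ 49
148^3 ≡ 122
148^4 ≡ 76
148^5 ≡ 88
148^6 ≡ 4
148^8 ≡ 41
148^10 ≡ 149
148^12 ≡ 16
148^15 ≡ 92
148^20 ≡ 36
148^24 ≡ 101
148^30 ≡ 94
148^40 ≡ 56
148^60 ≡ 1
Therefore the multiplicative order of 148 modulo 155 is 60.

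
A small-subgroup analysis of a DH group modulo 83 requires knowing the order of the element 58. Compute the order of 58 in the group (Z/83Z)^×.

By Lagrange's theorem, ord_83(58) divides φ(83) = 83 − 1 = 82 = 2 · 41.
Divisors of 82: 1, 2, 41, 82.
Compute 58^d (mod 83) for the divisors d until we hit 1:
58^1 ≡ 58 (mod 83)
58^2 ≡ 44 (mod 83)
58^41 ≡ 82 (mod 83)
58^82 ≡ 1 (mod 83) ✓
The smallest such exponent is 82, so the order of 58 is 82.

82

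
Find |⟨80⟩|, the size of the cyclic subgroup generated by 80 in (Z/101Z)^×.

25

ord(80) | φ(101) = 101 − 1 = 100 = 2^2 · 5^2.
Divisors of 100: 1, 2, 4, 5, 10, 20, 25, 50, 100.
Check 80^d mod 101 for each divisor in increasing order:
80^1 ≡ 80 (mod 101)
80^2 ≡ 37 (mod 101)
80^4 ≡ 56 (mod 101)
80^5 ≡ 36 (mod 101)
80^10 ≡ 84 (mod 101)
80^20 ≡ 87 (mod 101)
80^25 ≡ 1 (mod 101) ✓
Therefore the multiplicative order of 80 modulo 101 is 25.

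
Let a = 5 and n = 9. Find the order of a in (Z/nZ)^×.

6

ord(5) | φ(9) = φ(3^2) = 3·(3−1) = 6 = 2 · 3.
Divisors of 6: 1, 2, 3, 6.
Evaluate successive powers at the divisors of 6:
5^1 ≡ 5 (mod 9)
5^2 ≡ 7 (mod 9)
5^3 ≡ 8 (mod 9)
5^6 ≡ 1 (mod 9) ✓
So ord_9(5) = 6.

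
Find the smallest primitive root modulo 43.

3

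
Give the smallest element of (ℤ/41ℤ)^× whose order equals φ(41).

φ(41) = 41 − 1 = 40 = 2^3 · 5.
g is a primitive root iff g^(40/q) ≢ 1 (mod 41) for each prime q ∈ {2, 5}.
g = 2: 2^20 ≡ 1 — hits 1, so not a primitive root.
g = 3: 3^20 ≡ 40; 3^8 ≡ 1 — hits 1, so not a primitive root.
g = 4: 4^20 ≡ 1 — hits 1, so not a primitive root.
g = 5: 5^20 ≡ 1 — hits 1, so not a primitive root.
g = 6: 6^20 ≡ 40; 6^8 ≡ 10 — none is 1, so 6 is a primitive root.
So 6 is the smallest generator of (Z/41Z)^×.

6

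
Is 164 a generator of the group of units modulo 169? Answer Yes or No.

φ(169) = φ(13^2) = 13·(13−1) = 156 = 2^2 · 3 · 13.
164 is a primitive root mod 169 iff 164^(φ(169)/q) ≢ 1 for every prime q | φ(169), i.e. q ∈ {2, 3, 13}.
164^78 ≡ 168 (mod 169)  [q = 2: ≢ 1 ✓]
164^52 ≡ 1 (mod 169)  [q = 3: ≡ 1 ✗]
164^12 ≡ 14 (mod 169)  [q = 13: ≢ 1 ✓]
Since 164^52 ≡ 1, the order of 164 divides 52 < 156, so 164 is not a primitive root.

No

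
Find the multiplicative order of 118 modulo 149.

74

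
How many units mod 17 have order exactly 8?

4

φ(17) = 17 − 1 = 16 = 2^4.
In a cyclic group of order 16, there are φ(d) elements of order d for each divisor d of 16, and zero for non-divisors.
8 = 2^3 divides 16, and φ(8) = 4.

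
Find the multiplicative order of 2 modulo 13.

Since 2 ∈ (Z/13Z)^×, its order divides φ(13) = 13 − 1 = 12 = 2^2 · 3.
Divisors of 12: 1, 2, 3, 4, 6, 12.
Evaluate successive powers at the divisors of 12:
2^1 ≡ 2 (mod 13)
2^2 ≡ 4 (mod 13)
2^3 ≡ 8 (mod 13)
2^4 ≡ 3 (mod 13)
2^6 ≡ 12 (mod 13)
2^12 ≡ 1 (mod 13) ✓
So ord_13(2) = 12.

12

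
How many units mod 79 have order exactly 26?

12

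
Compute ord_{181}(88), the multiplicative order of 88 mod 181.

36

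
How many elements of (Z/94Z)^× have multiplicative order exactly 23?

22

φ(94) = φ(2)·φ(47) = 1·46 = 46 = 2 · 23.
Since (Z/94Z)^× is cyclic of order 46, the number of elements of order d is φ(d) when d | 46 and 0 otherwise.
23 | 46, and φ(23) = 23 − 1 = 22.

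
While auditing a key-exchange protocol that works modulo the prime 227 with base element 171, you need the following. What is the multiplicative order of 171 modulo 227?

By Lagrange's theorem, ord_227(171) divides φ(227) = 227 − 1 = 226 = 2 · 113.
Divisors of 226: 1, 2, 113, 226.
Compute 171^d (mod 227) for the divisors d until we hit 1:
171^1 ≡ 171 (mod 227)
171^2 ≡ 185 (mod 227)
171^113 ≡ 1 (mod 227) ✓
So ord_227(171) = 113.

113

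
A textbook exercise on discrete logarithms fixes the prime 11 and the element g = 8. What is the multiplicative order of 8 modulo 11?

10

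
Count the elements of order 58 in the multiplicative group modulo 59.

φ(59) = 59 − 1 = 58 = 2 · 29.
In a cyclic group of order 58, there are φ(d) elements of order d for each divisor d of 58, and zero for non-divisors.
58 = 2 · 29 divides 58, and φ(58) = 28.

28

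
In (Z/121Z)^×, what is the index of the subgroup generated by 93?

2

The order of 93 must divide φ(121) = φ(11^2) = 11·(11−1) = 110 = 2 · 5 · 11.
Divisors of 110: 1, 2, 5, 10, 11, 22, 55, 110.
Test each divisor d:
93^1 ≡ 93 (mod 121)
93^2 ≡ 58 (mod 121)
93^5 ≡ 67 (mod 121)
93^10 ≡ 12 (mod 121)
93^11 ≡ 27 (mod 121)
93^22 ≡ 3 (mod 121)
93^55 ≡ 1 (mod 121) ✓
The order of 93 is 55, so the subgroup it generates has 55 elements.
The index is φ(121) / ord(93) = 110 / 55 = 2.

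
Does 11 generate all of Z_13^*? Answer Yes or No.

Yes

φ(13) = 13 − 1 = 12 = 2^2 · 3.
11 is a primitive root mod 13 iff 11^(φ(13)/q) ≢ 1 for every prime q | φ(13), i.e. q ∈ {2, 3}.
11^6 ≡ 12 (mod 13)  [q = 2: ≢ 1 ✓]
11^4 ≡ 3 (mod 13)  [q = 3: ≢ 1 ✓]
All checks pass, so 11 has order 12 and is a primitive root modulo 13.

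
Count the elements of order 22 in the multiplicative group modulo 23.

φ(23) = 23 − 1 = 22 = 2 · 11.
Since (Z/23Z)^× is cyclic of order 22, the number of elements of order d is φ(d) when d | 22 and 0 otherwise.
22 = 2 · 11 divides 22, and φ(22) = 10.

10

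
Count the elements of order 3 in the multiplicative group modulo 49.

φ(49) = φ(7^2) = 7·(7−1) = 42 = 2 · 3 · 7.
Since (Z/49Z)^× is cyclic of order 42, the number of elements of order d is φ(d) when d | 42 and 0 otherwise.
3 | 42, and φ(3) = 3 − 1 = 2.

2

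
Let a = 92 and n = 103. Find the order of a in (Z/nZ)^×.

51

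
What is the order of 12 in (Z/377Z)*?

Since 12 ∈ (Z/377Z)^×, its order divides φ(377) = φ(13·29) = (13−1)·(29−1) = 12·28 = 336 = 2^4 · 3 · 7.
Divisors of 336: 1, 2, 3, 4, 6, 7, 8, 12, 14, 16, 21, 24, 28, 42, 48, 56, 84, 112, 168, 336.
Check 12^d mod 377 for each divisor in increasing order:
12^1 ≡ 12 (mod 377)
12^2 ≡ 144 (mod 377)
12^3 ≡ 220 (mod 377)
12^4 ≡ 1 (mod 377) ✓
Therefore the multiplicative order of 12 modulo 377 is 4.

4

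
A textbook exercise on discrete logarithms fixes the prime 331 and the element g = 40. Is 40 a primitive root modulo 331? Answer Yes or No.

Yes

φ(331) = 331 − 1 = 330 = 2 · 3 · 5 · 11.
It suffices to check that the order of 40 is not a proper divisor of 330: compute 40^(330/q) for q ∈ {2, 3, 5, 11}.
40^165 ≡ 330 (mod 331)  [q = 2: ≢ 1 ✓]
40^110 ≡ 31 (mod 331)  [q = 3: ≢ 1 ✓]
40^66 ≡ 150 (mod 331)  [q = 5: ≢ 1 ✓]
40^30 ≡ 180 (mod 331)  [q = 11: ≢ 1 ✓]
All checks pass, so 40 has order 330 and is a primitive root modulo 331.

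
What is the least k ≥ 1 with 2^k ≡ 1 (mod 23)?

11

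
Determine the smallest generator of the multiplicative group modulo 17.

φ(17) = 17 − 1 = 16 = 2^4.
g is a primitive root iff g^(16/q) ≢ 1 (mod 17) for each prime q ∈ {2}.
g = 2: 2^8 ≡ 1 — hits 1, so not a primitive root.
g = 3: 3^8 ≡ 16 — none is 1, so 3 is a primitive root.
So 3 is the smallest generator of (Z/17Z)^×.

3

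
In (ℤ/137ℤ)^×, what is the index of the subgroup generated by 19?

2

The order of 19 must divide φ(137) = 137 − 1 = 136 = 2^3 · 17.
Divisors of 136: 1, 2, 4, 8, 17, 34, 68, 136.
Test each divisor d:
19^1 ≡ 19 (mod 137)
19^2 ≡ 87 (mod 137)
19^4 ≡ 34 (mod 137)
19^8 ≡ 60 (mod 137)
19^17 ≡ 37 (mod 137)
19^34 ≡ 136 (mod 137)
19^68 ≡ 1 (mod 137) ✓
The order of 19 is 68, so the subgroup it generates has 68 elements.
Index = |(Z/137Z)^×| / |⟨19⟩| = 136 / 68 = 2.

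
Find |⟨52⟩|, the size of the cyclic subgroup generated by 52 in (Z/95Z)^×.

36

Since 52 ∈ (Z/95Z)^×, its order divides φ(95) = φ(5·19) = (5−1)·(19−1) = 4·18 = 72 = 2^3 · 3^2.
Divisors of 72: 1, 2, 3, 4, 6, 8, 9, 12, 18, 24, 36, 72.
Test each divisor d:
52^1 ≡ 52
52^2 ≡ 44
52^3 ≡ 8
52^4 ≡ 36
52^6 ≡ 64
52^8 ≡ 61
52^9 ≡ 37
52^12 ≡ 11
52^18 ≡ 39
52^24 ≡ 26
52^36 ≡ 1
Hence ord(52) = 36.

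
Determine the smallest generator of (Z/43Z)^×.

3

φ(43) = 43 − 1 = 42 = 2 · 3 · 7.
Test candidates g = 2, 3, … against the prime factors q ∈ {2, 3, 7} of φ(43): g is a generator iff g^(42/q) ≢ 1 for every such q.
g = 2: 2^21 ≡ 42; 2^14 ≡ 1 — hits 1, so not a primitive root.
g = 3: 3^21 ≡ 42; 3^14 ≡ 36; 3^6 ≡ 41 — none is 1, so 3 is a primitive root.
So 3 is the smallest generator of (Z/43Z)^×.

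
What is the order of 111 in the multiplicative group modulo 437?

198

Since 111 ∈ (Z/437Z)^×, its order divides φ(437) = φ(19·23) = (19−1)·(23−1) = 18·22 = 396 = 2^2 · 3^2 · 11.
Divisors of 396: 1, 2, 3, 4, 6, 9, 11, 12, 18, 22, 33, 36, 44, 66, 99, 132, 198, 396.
Test each divisor d:
111^1 ≡ 111 (mod 437)
111^2 ≡ 85 (mod 437)
111^3 ≡ 258 (mod 437)
111^4 ≡ 233 (mod 437)
111^6 ≡ 140 (mod 437)
111^9 ≡ 286 (mod 437)
111^11 ≡ 275 (mod 437)
111^12 ≡ 372 (mod 437)
111^18 ≡ 77 (mod 437)
111^22 ≡ 24 (mod 437)
111^33 ≡ 45 (mod 437)
111^36 ≡ 248 (mod 437)
111^44 ≡ 139 (mod 437)
111^66 ≡ 277 (mod 437)
111^99 ≡ 229 (mod 437)
111^132 ≡ 254 (mod 437)
111^198 ≡ 1 (mod 437) ✓
Hence ord(111) = 198.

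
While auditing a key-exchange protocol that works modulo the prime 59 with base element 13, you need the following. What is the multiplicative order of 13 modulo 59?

ord(13) | φ(59) = 59 − 1 = 58 = 2 · 29.
Divisors of 58: 1, 2, 29, 58.
Evaluate successive powers at the divisors of 58:
13^1 ≡ 13 (mod 59)
13^2 ≡ 51 (mod 59)
13^29 ≡ 58 (mod 59)
13^58 ≡ 1 (mod 59) ✓
Therefore the multiplicative order of 13 modulo 59 is 58.

58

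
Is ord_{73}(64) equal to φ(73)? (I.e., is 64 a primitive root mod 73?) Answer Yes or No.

φ(73) = 73 − 1 = 72 = 2^3 · 3^2.
An element g generates (Z/73Z)^× iff g^(72/q) ≢ 1 (mod 73) for each prime q ∈ {2, 3}.
64^36 ≡ 1 (mod 73)  [q = 2: ≡ 1 ✗]
64^24 ≡ 1 (mod 73)  [q = 3: ≡ 1 ✗]
64^36 ≡ 1 shows ord(64) | 36, strictly less than φ(73); not a primitive root.

No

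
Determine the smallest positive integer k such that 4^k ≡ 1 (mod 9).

ord(4) | φ(9) = φ(3^2) = 3·(3−1) = 6 = 2 · 3.
Divisors of 6: 1, 2, 3, 6.
Evaluate successive powers at the divisors of 6:
4^1 ≡ 4 (mod 9)
4^2 ≡ 7 (mod 9)
4^3 ≡ 1 (mod 9) ✓
So ord_9(4) = 3.

3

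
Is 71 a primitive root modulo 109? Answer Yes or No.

No

φ(109) = 109 − 1 = 108 = 2^2 · 3^3.
71 is a primitive root mod 109 iff 71^(φ(109)/q) ≢ 1 for every prime q | φ(109), i.e. q ∈ {2, 3}.
71^54 ≡ 1 (mod 109)  [q = 2: ≡ 1 ✗]
71^36 ≡ 1 (mod 109)  [q = 3: ≡ 1 ✗]
71^54 ≡ 1 shows ord(71) | 54, strictly less than φ(109); not a primitive root.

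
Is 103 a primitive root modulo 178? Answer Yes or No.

Yes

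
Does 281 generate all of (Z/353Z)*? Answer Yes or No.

φ(353) = 353 − 1 = 352 = 2^5 · 11.
281 is a primitive root mod 353 iff 281^(φ(353)/q) ≢ 1 for every prime q | φ(353), i.e. q ∈ {2, 11}.
281^176 ≡ 1 (mod 353)  [q = 2: ≡ 1 ✗]
281^32 ≡ 58 (mod 353)  [q = 11: ≢ 1 ✓]
The check at q = 2 fails, so 281 generates a proper subgroup.

No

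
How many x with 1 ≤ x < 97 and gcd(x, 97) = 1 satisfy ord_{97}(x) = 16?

φ(97) = 97 − 1 = 96 = 2^5 · 3.
(Z/97Z)^× is cyclic (|G| = 96); a cyclic group of order m has exactly φ(d) elements of each order d | m, and none otherwise.
16 = 2^4 divides 96, and φ(16) = 8.

8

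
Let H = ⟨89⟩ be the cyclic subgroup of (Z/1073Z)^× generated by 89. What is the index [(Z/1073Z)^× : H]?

Since 89 ∈ (Z/1073Z)^×, its order divides φ(1073) = φ(29·37) = (29−1)·(37−1) = 28·36 = 1008 = 2^4 · 3^2 · 7.
Divisors of 1008: 1, 2, 3, 4, 6, 7, 8, 9, 12, 14, 16, 18, 21, 24, 28, 36, 42, 48, 56, 63, 72, 84, 112, 126, 144, 168, 252, 336, 504, 1008.
Compute 89^d (mod 1073) for the divisors d until we hit 1:
89^1 ≡ 89 (mod 1073)
89^2 ≡ 410 (mod 1073)
89^3 ≡ 8 (mod 1073)
89^4 ≡ 712 (mod 1073)
89^6 ≡ 64 (mod 1073)
89^7 ≡ 331 (mod 1073)
89^8 ≡ 488 (mod 1073)
89^9 ≡ 512 (mod 1073)
89^12 ≡ 877 (mod 1073)
89^14 ≡ 115 (mod 1073)
89^16 ≡ 1011 (mod 1073)
89^18 ≡ 332 (mod 1073)
89^21 ≡ 510 (mod 1073)
89^24 ≡ 861 (mod 1073)
89^28 ≡ 349 (mod 1073)
89^36 ≡ 778 (mod 1073)
89^42 ≡ 434 (mod 1073)
89^48 ≡ 951 (mod 1073)
89^56 ≡ 552 (mod 1073)
89^63 ≡ 302 (mod 1073)
89^72 ≡ 112 (mod 1073)
89^84 ≡ 581 (mod 1073)
89^112 ≡ 1045 (mod 1073)
89^126 ≡ 1072 (mod 1073)
89^144 ≡ 741 (mod 1073)
89^168 ≡ 639 (mod 1073)
89^252 ≡ 1 (mod 1073) ✓
Thus |⟨89⟩| = ord(89) = 252.
The index is φ(1073) / ord(89) = 1008 / 252 = 4.

4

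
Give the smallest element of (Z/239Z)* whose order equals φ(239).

7

φ(239) = 239 − 1 = 238 = 2 · 7 · 17.
Test candidates g = 2, 3, … against the prime factors q ∈ {2, 7, 17} of φ(239): g is a generator iff g^(238/q) ≢ 1 for every such q.
g = 2: 2^119 ≡ 1 — hits 1, so not a primitive root.
g = 3: 3^119 ≡ 1 — hits 1, so not a primitive root.
g = 4: 4^119 ≡ 1 — hits 1, so not a primitive root.
g = 5: 5^119 ≡ 1 — hits 1, so not a primitive root.
g = 6: 6^119 ≡ 1 — hits 1, so not a primitive root.
g = 7: 7^119 ≡ 238; 7^34 ≡ 24; 7^14 ≡ 211 — none is 1, so 7 is a primitive root.
Hence the least primitive root of 239 is 7.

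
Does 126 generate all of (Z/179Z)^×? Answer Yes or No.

No

φ(179) = 179 − 1 = 178 = 2 · 89.
Test 126^(178/q) mod 179 for each prime factor q of 178:
126^89 ≡ 1 (mod 179)  [q = 2: ≡ 1 ✗]
126^2 ≡ 124 (mod 179)  [q = 89: ≢ 1 ✓]
The check at q = 2 fails, so 126 generates a proper subgroup.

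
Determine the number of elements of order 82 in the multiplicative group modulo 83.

φ(83) = 83 − 1 = 82 = 2 · 41.
In a cyclic group of order 82, there are φ(d) elements of order d for each divisor d of 82, and zero for non-divisors.
82 = 2 · 41 divides 82, and φ(82) = 40.

40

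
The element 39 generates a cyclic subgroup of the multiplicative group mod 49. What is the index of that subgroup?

2

By Lagrange's theorem, ord_49(39) divides φ(49) = φ(7^2) = 7·(7−1) = 42 = 2 · 3 · 7.
Divisors of 42: 1, 2, 3, 6, 7, 14, 21, 42.
Check 39^d mod 49 for each divisor in increasing order:
39^1 ≡ 39 (mod 49)
39^2 ≡ 2 (mod 49)
39^3 ≡ 29 (mod 49)
39^6 ≡ 8 (mod 49)
39^7 ≡ 18 (mod 49)
39^14 ≡ 30 (mod 49)
39^21 ≡ 1 (mod 49) ✓
So ord_49(39) = 21, hence |⟨39⟩| = 21.
Index = |(Z/49Z)^×| / |⟨39⟩| = 42 / 21 = 2.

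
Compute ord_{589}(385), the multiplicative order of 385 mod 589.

90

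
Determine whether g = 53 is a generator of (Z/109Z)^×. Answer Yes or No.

Yes

φ(109) = 109 − 1 = 108 = 2^2 · 3^3.
An element g generates (Z/109Z)^× iff g^(108/q) ≢ 1 (mod 109) for each prime q ∈ {2, 3}.
53^54 ≡ 108 (mod 109)  [q = 2: ≢ 1 ✓]
53^36 ≡ 63 (mod 109)  [q = 3: ≢ 1 ✓]
Every test exponent gives a nontrivial residue, hence 53 generates the full group.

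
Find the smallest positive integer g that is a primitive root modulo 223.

φ(223) = 223 − 1 = 222 = 2 · 3 · 37.
g is a primitive root iff g^(222/q) ≢ 1 (mod 223) for each prime q ∈ {2, 3, 37}.
g = 2: 2^111 ≡ 1 — hits 1, so not a primitive root.
g = 3: 3^111 ≡ 222; 3^74 ≡ 183; 3^6 ≡ 60 — none is 1, so 3 is a primitive root.
Hence the least primitive root of 223 is 3.

3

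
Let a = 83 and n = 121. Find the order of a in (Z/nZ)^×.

110

The order of 83 must divide φ(121) = φ(11^2) = 11·(11−1) = 110 = 2 · 5 · 11.
Divisors of 110: 1, 2, 5, 10, 11, 22, 55, 110.
Compute 83^d (mod 121) for the divisors d until we hit 1:
83^1 ≡ 83
83^2 ≡ 113
83^5 ≡ 109
83^10 ≡ 23
83^11 ≡ 94
83^22 ≡ 3
83^55 ≡ 120
83^110 ≡ 1
So ord_121(83) = 110.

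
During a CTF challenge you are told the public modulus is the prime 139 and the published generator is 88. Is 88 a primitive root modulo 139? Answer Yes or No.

Yes

φ(139) = 139 − 1 = 138 = 2 · 3 · 23.
An element g generates (Z/139Z)^× iff g^(138/q) ≢ 1 (mod 139) for each prime q ∈ {2, 3, 23}.
88^69 ≡ 138 (mod 139)  [q = 2: ≢ 1 ✓]
88^46 ≡ 96 (mod 139)  [q = 3: ≢ 1 ✓]
88^6 ≡ 79 (mod 139)  [q = 23: ≢ 1 ✓]
Every test exponent gives a nontrivial residue, hence 88 generates the full group.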